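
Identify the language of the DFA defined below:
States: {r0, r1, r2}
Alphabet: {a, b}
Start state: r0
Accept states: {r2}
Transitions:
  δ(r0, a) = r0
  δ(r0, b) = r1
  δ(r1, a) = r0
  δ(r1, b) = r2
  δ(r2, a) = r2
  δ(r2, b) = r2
Testing a few strings:
  'ba' → reject
  'aab' → reject
  'b' → reject
  'abba' → accept
State roles: r0=no progress toward bb; r1=one trailing b; r2=substring bb seen
All strings over {a,b} containing the substring bb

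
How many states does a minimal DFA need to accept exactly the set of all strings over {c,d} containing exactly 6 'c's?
By Myhill–Nerode, count the distinguishable equivalence classes: 8 classes — having seen 0, 1, …, 6, or >6 copies of 'c'; the count-6 class is the only accepting one and >6 is dead.
8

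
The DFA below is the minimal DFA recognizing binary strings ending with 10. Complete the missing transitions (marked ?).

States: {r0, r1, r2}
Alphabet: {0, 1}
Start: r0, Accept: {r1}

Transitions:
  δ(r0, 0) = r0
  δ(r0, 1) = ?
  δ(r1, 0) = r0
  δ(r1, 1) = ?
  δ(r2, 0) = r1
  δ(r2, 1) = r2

From the language and accept set, identify what each state tracks — r0: no suffix match; r1: suffix is 10; r2: one trailing 1.
Each missing δ(q, a) is the state matching the new tracked value after reading a.
δ(r0, 1) = r2; δ(r1, 1) = r2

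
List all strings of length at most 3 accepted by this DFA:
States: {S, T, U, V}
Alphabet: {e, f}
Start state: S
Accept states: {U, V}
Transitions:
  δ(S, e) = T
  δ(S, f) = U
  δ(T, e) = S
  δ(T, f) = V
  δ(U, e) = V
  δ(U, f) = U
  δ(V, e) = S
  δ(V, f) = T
f, ef, fe, ff, eef, ffe, fff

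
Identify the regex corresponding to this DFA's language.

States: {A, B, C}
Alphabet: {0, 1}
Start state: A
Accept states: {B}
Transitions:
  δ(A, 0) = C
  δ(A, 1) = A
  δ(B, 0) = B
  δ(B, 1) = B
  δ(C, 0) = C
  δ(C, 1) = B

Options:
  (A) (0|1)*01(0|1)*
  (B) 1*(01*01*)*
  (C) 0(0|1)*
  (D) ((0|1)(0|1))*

Check each option against the DFA on short strings; one disagreement eliminates an option:
  (A) (0|1)*01(0|1)*: agrees with the DFA on every string of length ≤ 6
  (B) 1*(01*01*)*: on ε the DFA stays in A and rejects (A ∉ Accept), but the regex matches it → eliminate
  (C) 0(0|1)*: on '0' the DFA goes A → C and rejects (C ∉ Accept), but the regex matches it → eliminate
  (D) ((0|1)(0|1))*: on ε the DFA stays in A and rejects (A ∉ Accept), but the regex matches it → eliminate
Only (A) is consistent with the DFA.
(A) (0|1)*01(0|1)*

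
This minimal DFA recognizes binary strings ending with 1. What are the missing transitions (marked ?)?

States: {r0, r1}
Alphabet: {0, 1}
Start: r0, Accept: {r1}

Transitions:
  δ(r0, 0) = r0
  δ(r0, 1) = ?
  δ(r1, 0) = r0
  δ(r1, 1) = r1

From the language and accept set, identify what each state tracks — r0: last symbol not 1; r1: last symbol is 1.
Each missing δ(q, a) is the state matching the new tracked value after reading a.
δ(r0, 1) = r1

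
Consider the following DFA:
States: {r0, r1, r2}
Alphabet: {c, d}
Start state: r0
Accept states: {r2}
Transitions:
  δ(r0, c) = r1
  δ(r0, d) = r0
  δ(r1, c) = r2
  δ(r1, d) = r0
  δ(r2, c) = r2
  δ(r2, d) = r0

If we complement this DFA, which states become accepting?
Complement accept states = All states \ Original accept states
= {r0, r1, r2} \ {r2}
{r0, r1}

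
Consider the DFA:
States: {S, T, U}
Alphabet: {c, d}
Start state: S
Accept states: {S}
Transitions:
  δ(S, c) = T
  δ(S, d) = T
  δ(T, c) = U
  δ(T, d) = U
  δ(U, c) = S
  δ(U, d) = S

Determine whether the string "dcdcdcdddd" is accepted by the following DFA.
Processing string "dcdcdcdddd":
  S --d--> T
  T --c--> U
  U --d--> S
  S --c--> T
  T --d--> U
  U --c--> S
  S --d--> T
  T --d--> U
  U --d--> S
  S --d--> T
Final state: T
Accept states: {S}
No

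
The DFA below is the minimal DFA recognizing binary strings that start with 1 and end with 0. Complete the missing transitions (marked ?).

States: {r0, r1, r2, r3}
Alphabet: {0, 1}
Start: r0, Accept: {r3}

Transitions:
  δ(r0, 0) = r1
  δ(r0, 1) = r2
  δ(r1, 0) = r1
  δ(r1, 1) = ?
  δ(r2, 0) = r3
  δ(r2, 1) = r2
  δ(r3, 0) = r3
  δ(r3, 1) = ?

From the language and accept set, identify what each state tracks — r0: no input read; r1: started with 0 (dead); r2: started with 1, last symbol 1; r3: started with 1, last symbol 0.
Each missing δ(q, a) is the state matching the new tracked value after reading a.
δ(r1, 1) = r1; δ(r3, 1) = r2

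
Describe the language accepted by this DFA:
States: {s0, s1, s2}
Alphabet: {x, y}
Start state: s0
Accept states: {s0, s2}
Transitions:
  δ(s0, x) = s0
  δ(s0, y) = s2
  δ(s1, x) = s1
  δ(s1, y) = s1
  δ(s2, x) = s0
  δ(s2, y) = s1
Testing a few strings:
  'yyyx' → reject
  'yyx' → reject
  'yxy' → accept
  'yyy' → reject
State roles: s0=last symbol not y (ok); s1=saw yy (dead); s2=last symbol y (ok)
All strings over {x,y} with no two consecutive y's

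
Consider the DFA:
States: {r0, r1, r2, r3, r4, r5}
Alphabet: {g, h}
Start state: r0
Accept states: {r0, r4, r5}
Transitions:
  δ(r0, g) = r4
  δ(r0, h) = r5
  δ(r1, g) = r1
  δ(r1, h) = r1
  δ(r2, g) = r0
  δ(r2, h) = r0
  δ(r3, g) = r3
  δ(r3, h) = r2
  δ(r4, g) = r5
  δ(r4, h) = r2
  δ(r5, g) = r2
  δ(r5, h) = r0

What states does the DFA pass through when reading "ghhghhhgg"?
read 'g': r0 → r4
  read 'h': r4 → r2
  read 'h': r2 → r0
  read 'g': r0 → r4
  read 'h': r4 → r2
  read 'h': r2 → r0
  read 'h': r0 → r5
  read 'g': r5 → r2
  read 'g': r2 → r0
r0 -> r4 -> r2 -> r0 -> r4 -> r2 -> r0 -> r5 -> r2 -> r0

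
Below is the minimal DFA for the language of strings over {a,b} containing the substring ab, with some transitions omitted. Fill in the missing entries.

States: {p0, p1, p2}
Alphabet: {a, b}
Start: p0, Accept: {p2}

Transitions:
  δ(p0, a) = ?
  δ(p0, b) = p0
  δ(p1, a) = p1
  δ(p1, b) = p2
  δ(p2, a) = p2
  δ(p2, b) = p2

From the language and accept set, identify what each state tracks — p0: no a seen yet; p1: seen a a, waiting for b; p2: substring ab seen.
Each missing δ(q, a) is the state matching the new tracked value after reading a.
δ(p0, a) = p1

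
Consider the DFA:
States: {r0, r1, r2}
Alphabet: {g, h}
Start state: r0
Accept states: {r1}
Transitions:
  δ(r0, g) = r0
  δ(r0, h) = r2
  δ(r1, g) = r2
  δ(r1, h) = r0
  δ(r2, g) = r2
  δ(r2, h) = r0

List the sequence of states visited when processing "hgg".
read 'h': r0 → r2
  read 'g': r2 → r2
  read 'g': r2 → r2
r0 -> r2 -> r2 -> r2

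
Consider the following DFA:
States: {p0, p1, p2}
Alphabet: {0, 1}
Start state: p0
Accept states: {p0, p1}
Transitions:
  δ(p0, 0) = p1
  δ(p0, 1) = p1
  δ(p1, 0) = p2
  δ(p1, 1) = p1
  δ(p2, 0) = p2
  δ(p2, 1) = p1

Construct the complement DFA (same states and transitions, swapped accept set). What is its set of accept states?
Complement accept states = All states \ Original accept states
= {p0, p1, p2} \ {p0, p1}
{p2}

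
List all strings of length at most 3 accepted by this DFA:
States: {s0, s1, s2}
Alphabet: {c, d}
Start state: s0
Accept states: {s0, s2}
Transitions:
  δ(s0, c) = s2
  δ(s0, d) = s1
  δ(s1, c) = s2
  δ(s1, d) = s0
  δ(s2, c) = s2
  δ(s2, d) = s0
ε, c, cc, cd, dc, dd, ccc, ccd, cdc, dcc, dcd, ddc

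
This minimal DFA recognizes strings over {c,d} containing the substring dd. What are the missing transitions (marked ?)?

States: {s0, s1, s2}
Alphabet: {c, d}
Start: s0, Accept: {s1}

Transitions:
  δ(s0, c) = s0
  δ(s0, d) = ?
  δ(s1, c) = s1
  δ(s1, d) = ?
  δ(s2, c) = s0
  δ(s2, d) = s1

From the language and accept set, identify what each state tracks — s0: no progress toward dd; s1: substring dd seen; s2: one trailing d.
Each missing δ(q, a) is the state matching the new tracked value after reading a.
δ(s0, d) = s2; δ(s1, d) = s1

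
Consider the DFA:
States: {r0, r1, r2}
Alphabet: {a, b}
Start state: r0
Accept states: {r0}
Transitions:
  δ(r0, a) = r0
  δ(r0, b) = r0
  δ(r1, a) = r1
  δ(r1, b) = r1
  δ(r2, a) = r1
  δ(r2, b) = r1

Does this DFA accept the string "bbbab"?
Processing string "bbbab":
  r0 --b--> r0
  r0 --b--> r0
  r0 --b--> r0
  r0 --a--> r0
  r0 --b--> r0
Final state: r0
Accept states: {r0}
Yes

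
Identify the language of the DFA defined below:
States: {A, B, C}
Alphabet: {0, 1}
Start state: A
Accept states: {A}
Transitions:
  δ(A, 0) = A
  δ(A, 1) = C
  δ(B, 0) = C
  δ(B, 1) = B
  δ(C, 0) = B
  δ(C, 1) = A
Testing a few strings:
  '110' → accept
  '0100' → reject
  '0' → accept
  '01' → reject
State roles: A=value ≡ 0 (mod 3); B=value ≡ 2 (mod 3); C=value ≡ 1 (mod 3)
All binary strings representing a multiple of 3 (read in base 2; leading zeros allowed and ε counts as 0)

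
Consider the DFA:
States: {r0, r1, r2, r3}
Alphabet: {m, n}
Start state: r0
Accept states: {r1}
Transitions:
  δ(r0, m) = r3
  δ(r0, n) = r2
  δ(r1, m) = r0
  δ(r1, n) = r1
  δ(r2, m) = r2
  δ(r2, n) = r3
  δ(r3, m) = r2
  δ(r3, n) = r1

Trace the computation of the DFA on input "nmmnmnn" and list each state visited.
read 'n': r0 → r2
  read 'm': r2 → r2
  read 'm': r2 → r2
  read 'n': r2 → r3
  read 'm': r3 → r2
  read 'n': r2 → r3
  read 'n': r3 → r1
r0 -> r2 -> r2 -> r2 -> r3 -> r2 -> r3 -> r1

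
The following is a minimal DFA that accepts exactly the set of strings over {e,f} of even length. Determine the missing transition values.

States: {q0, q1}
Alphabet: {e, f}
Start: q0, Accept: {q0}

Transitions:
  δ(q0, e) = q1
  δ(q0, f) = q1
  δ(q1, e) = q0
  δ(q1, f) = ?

From the language and accept set, identify what each state tracks — q0: even length so far; q1: odd length so far.
Each missing δ(q, a) is the state matching the new tracked value after reading a.
δ(q1, f) = q0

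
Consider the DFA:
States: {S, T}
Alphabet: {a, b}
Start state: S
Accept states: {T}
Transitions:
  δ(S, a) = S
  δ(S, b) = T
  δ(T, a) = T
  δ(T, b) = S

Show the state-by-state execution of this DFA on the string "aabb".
read 'a': S → S
  read 'a': S → S
  read 'b': S → T
  read 'b': T → S
S -> S -> S -> T -> S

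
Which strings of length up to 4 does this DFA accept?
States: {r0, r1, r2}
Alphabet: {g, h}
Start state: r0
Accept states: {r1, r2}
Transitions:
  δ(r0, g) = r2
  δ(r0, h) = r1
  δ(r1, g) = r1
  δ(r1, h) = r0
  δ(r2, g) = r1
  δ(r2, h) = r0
g, h, gg, hg, ggg, ghg, ghh, hgg, hhg, hhh, gggg, gghg, gghh, ghgg, ghhg, hggg, hghg, hghh, hhgg, hhhg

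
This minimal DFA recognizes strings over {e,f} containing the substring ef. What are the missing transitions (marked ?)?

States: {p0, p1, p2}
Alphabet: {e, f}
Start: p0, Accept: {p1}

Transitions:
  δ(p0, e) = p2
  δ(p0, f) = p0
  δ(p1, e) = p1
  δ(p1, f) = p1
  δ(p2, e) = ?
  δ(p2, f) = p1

From the language and accept set, identify what each state tracks — p0: no e seen yet; p1: substring ef seen; p2: seen a e, waiting for f.
Each missing δ(q, a) is the state matching the new tracked value after reading a.
δ(p2, e) = p2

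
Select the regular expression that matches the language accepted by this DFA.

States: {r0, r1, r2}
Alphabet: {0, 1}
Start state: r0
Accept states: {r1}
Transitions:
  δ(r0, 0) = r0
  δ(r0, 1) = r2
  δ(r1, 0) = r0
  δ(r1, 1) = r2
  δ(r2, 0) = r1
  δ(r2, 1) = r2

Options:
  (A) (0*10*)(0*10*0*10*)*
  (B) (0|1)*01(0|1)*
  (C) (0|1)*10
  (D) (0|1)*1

Check each option against the DFA on short strings; one disagreement eliminates an option:
  (A) (0*10*)(0*10*0*10*)*: on '1' the DFA goes r0 → r2 and rejects (r2 ∉ Accept), but the regex matches it → eliminate
  (B) (0|1)*01(0|1)*: on '01' the DFA goes r0 → r0 → r2 and rejects (r2 ∉ Accept), but the regex matches it → eliminate
  (C) (0|1)*10: agrees with the DFA on every string of length ≤ 6
  (D) (0|1)*1: on '1' the DFA goes r0 → r2 and rejects (r2 ∉ Accept), but the regex matches it → eliminate
Only (C) is consistent with the DFA.
(C) (0|1)*10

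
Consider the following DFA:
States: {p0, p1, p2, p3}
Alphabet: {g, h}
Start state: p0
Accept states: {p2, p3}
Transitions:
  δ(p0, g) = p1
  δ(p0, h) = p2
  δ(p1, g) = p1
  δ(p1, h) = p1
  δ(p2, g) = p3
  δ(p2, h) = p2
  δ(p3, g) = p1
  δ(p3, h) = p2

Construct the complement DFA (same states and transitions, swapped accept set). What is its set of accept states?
Complement accept states = All states \ Original accept states
= {p0, p1, p2, p3} \ {p2, p3}
{p0, p1}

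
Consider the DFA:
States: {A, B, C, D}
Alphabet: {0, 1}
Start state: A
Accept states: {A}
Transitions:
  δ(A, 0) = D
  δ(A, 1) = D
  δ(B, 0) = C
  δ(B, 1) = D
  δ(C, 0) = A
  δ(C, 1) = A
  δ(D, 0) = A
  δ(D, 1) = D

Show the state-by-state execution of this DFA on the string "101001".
read '1': A → D
  read '0': D → A
  read '1': A → D
  read '0': D → A
  read '0': A → D
  read '1': D → D
A -> D -> A -> D -> A -> D -> D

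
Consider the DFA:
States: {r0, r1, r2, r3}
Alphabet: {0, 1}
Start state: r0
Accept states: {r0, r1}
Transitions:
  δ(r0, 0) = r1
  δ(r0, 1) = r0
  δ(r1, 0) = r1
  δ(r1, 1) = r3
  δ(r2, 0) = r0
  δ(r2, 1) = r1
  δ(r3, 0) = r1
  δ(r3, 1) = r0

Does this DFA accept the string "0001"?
Processing string "0001":
  r0 --0--> r1
  r1 --0--> r1
  r1 --0--> r1
  r1 --1--> r3
Final state: r3
Accept states: {r0, r1}
No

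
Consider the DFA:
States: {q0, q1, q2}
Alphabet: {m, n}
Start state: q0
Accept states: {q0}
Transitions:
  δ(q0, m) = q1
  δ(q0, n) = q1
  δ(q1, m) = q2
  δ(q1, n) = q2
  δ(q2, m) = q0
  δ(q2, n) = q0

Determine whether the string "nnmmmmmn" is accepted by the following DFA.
Processing string "nnmmmmmn":
  q0 --n--> q1
  q1 --n--> q2
  q2 --m--> q0
  q0 --m--> q1
  q1 --m--> q2
  q2 --m--> q0
  q0 --m--> q1
  q1 --n--> q2
Final state: q2
Accept states: {q0}
No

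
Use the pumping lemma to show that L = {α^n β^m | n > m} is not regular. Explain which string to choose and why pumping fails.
Assume L is regular with pumping length p. Idea: pumping down the α-block drops the α-count to at most the β-count.
Choose s = α^(p+1) β^p ∈ L (|s| = 2p+1 ≥ p). By the pumping lemma, s = xyz with |xy| ≤ p, |y| > 0, so y = α^k with k ≥ 1. Take i = 0: xz = α^(p+1−k) β^p. Since k ≥ 1, p+1−k ≤ p, so the number of α's is no longer strictly greater than the number of β's, hence xz ∉ L.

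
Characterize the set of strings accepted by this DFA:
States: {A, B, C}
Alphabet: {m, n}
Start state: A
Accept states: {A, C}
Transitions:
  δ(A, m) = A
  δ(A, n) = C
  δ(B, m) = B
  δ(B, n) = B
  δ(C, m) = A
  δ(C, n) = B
Testing a few strings:
  'nn' → reject
  'mn' → accept
  'nnn' → reject
  'n' → accept
State roles: A=last symbol not n (ok); B=saw nn (dead); C=last symbol n (ok)
All strings over {m,n} with no two consecutive n's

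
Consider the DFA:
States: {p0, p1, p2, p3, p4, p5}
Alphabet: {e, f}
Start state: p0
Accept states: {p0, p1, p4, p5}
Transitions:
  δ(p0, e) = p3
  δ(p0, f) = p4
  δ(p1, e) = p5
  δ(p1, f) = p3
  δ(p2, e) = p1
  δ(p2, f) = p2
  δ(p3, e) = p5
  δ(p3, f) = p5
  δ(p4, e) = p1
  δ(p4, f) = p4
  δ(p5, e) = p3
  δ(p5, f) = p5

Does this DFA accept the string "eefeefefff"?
Processing string "eefeefefff":
  p0 --e--> p3
  p3 --e--> p5
  p5 --f--> p5
  p5 --e--> p3
  p3 --e--> p5
  p5 --f--> p5
  p5 --e--> p3
  p3 --f--> p5
  p5 --f--> p5
  p5 --f--> p5
Final state: p5
Accept states: {p0, p1, p4, p5}
Yes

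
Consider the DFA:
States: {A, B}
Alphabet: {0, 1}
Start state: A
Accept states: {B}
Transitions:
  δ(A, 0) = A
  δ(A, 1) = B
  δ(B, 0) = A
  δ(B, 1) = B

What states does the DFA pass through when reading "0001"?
read '0': A → A
  read '0': A → A
  read '0': A → A
  read '1': A → B
A -> A -> A -> A -> B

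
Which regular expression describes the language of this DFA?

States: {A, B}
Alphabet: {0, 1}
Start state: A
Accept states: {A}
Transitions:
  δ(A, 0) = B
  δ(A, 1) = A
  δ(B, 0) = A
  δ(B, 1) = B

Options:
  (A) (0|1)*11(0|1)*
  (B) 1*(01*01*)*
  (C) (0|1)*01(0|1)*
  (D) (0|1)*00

Check each option against the DFA on short strings; one disagreement eliminates an option:
  (A) (0|1)*11(0|1)*: on ε the DFA stays in A and accepts (A ∈ Accept), but the regex does not match it → eliminate
  (B) 1*(01*01*)*: agrees with the DFA on every string of length ≤ 6
  (C) (0|1)*01(0|1)*: on ε the DFA stays in A and accepts (A ∈ Accept), but the regex does not match it → eliminate
  (D) (0|1)*00: on ε the DFA stays in A and accepts (A ∈ Accept), but the regex does not match it → eliminate
Only (B) is consistent with the DFA.
(B) 1*(01*01*)*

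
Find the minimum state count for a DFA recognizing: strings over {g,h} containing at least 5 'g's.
By Myhill–Nerode, count the distinguishable equivalence classes: 6 classes — having seen 0, 1, …, 4, or ≥5 copies of 'g'; any two classes i < j (j ≤ 5) are distinguished by the string g^(5−j), which takes class j to 5 copies (accepted) but leaves class i below 5 (rejected).
6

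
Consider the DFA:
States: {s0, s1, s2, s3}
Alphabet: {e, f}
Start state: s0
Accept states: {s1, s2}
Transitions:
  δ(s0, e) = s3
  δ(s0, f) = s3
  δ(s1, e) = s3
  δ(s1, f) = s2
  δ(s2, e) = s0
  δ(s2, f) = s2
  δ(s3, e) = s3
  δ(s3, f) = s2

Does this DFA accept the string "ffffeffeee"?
Processing string "ffffeffeee":
  s0 --f--> s3
  s3 --f--> s2
  s2 --f--> s2
  s2 --f--> s2
  s2 --e--> s0
  s0 --f--> s3
  s3 --f--> s2
  s2 --e--> s0
  s0 --e--> s3
  s3 --e--> s3
Final state: s3
Accept states: {s1, s2}
No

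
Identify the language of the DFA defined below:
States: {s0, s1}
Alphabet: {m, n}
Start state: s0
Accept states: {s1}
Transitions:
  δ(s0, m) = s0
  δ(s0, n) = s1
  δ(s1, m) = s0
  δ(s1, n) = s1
Testing a few strings:
  'mnm' → reject
  'nm' → reject
  'mmn' → accept
  'nmm' → reject
State roles: s0=last symbol not n; s1=last symbol is n
All strings over {m,n} ending with n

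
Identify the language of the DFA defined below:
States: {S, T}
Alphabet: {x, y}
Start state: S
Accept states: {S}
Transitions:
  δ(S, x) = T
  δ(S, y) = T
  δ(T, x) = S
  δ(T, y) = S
Testing a few strings:
  'y' → reject
  'xx' → accept
  'yx' → accept
  'x' → reject
State roles: S=even length so far; T=odd length so far
All strings over {x,y} of even length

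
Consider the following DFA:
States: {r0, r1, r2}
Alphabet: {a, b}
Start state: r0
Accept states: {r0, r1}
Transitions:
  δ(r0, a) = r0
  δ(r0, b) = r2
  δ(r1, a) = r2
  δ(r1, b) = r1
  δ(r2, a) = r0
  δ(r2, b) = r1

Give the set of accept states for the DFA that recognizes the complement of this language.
Complement accept states = All states \ Original accept states
= {r0, r1, r2} \ {r0, r1}
{r2}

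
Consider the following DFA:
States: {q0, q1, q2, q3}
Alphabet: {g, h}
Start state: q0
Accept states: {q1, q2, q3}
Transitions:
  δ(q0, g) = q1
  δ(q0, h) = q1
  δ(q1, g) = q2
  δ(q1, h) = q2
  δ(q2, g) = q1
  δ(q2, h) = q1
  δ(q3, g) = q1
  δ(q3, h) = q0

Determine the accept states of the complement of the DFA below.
Complement accept states = All states \ Original accept states
= {q0, q1, q2, q3} \ {q1, q2, q3}
{q0}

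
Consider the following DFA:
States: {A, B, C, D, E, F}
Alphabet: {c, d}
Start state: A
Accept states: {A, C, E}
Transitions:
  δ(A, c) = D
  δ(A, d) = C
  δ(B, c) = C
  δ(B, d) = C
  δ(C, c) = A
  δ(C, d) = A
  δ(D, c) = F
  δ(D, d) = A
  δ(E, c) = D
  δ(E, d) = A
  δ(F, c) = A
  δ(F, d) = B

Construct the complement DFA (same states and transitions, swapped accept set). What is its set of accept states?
Complement accept states = All states \ Original accept states
= {A, B, C, D, E, F} \ {A, C, E}
{B, D, F}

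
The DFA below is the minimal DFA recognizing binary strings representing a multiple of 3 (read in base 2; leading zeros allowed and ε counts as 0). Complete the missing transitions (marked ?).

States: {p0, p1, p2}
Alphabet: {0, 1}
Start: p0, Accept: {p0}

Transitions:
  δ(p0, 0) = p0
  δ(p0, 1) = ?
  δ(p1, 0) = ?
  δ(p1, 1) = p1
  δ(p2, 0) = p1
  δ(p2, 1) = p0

From the language and accept set, identify what each state tracks — p0: value ≡ 0 (mod 3); p1: value ≡ 2 (mod 3); p2: value ≡ 1 (mod 3).
Each missing δ(q, a) is the state matching the new tracked value after reading a.
δ(p0, 1) = p2; δ(p1, 0) = p2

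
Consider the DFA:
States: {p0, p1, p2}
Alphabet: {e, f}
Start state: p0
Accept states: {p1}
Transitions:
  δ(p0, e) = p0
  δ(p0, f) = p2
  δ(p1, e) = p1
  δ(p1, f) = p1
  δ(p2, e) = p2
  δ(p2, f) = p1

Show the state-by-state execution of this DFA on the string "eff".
read 'e': p0 → p0
  read 'f': p0 → p2
  read 'f': p2 → p1
p0 -> p0 -> p2 -> p1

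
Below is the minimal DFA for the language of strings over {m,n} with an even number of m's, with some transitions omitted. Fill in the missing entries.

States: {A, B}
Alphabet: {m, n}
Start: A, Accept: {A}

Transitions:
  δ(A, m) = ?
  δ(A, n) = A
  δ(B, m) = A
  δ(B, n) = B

From the language and accept set, identify what each state tracks — A: even number of m's so far; B: odd number of m's so far.
Each missing δ(q, a) is the state matching the new tracked value after reading a.
δ(A, m) = B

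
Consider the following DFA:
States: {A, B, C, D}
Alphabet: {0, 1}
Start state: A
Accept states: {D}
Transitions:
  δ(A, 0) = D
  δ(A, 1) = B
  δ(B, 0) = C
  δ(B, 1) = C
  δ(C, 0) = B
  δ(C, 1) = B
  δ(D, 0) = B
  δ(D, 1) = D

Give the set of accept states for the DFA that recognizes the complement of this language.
Complement accept states = All states \ Original accept states
= {A, B, C, D} \ {D}
{A, B, C}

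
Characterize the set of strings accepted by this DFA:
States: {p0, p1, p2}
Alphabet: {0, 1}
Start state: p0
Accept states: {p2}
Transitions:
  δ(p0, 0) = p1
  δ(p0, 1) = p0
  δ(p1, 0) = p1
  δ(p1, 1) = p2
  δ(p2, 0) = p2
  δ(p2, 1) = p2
Testing a few strings:
  '1' → reject
  '00' → reject
  '000' → reject
  '1110' → reject
State roles: p0=no 0 seen yet; p1=seen a 0, waiting for 1; p2=substring 01 seen
All binary strings containing the substring 01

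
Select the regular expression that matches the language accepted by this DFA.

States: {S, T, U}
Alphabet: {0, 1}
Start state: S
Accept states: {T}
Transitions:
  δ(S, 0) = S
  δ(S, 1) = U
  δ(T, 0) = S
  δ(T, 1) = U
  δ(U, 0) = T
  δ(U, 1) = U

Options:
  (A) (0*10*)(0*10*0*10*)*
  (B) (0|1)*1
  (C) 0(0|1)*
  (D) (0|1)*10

Check each option against the DFA on short strings; one disagreement eliminates an option:
  (A) (0*10*)(0*10*0*10*)*: on '1' the DFA goes S → U and rejects (U ∉ Accept), but the regex matches it → eliminate
  (B) (0|1)*1: on '1' the DFA goes S → U and rejects (U ∉ Accept), but the regex matches it → eliminate
  (C) 0(0|1)*: on '0' the DFA goes S → S and rejects (S ∉ Accept), but the regex matches it → eliminate
  (D) (0|1)*10: agrees with the DFA on every string of length ≤ 6
Only (D) is consistent with the DFA.
(D) (0|1)*10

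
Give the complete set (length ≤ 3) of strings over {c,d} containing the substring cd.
cd, ccd, cdc, cdd, dcd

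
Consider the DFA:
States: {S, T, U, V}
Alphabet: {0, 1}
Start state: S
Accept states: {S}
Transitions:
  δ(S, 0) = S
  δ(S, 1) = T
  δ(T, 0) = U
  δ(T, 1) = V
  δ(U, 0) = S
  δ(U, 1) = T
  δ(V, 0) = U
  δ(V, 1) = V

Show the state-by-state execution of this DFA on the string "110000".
read '1': S → T
  read '1': T → V
  read '0': V → U
  read '0': U → S
  read '0': S → S
  read '0': S → S
S -> T -> V -> U -> S -> S -> S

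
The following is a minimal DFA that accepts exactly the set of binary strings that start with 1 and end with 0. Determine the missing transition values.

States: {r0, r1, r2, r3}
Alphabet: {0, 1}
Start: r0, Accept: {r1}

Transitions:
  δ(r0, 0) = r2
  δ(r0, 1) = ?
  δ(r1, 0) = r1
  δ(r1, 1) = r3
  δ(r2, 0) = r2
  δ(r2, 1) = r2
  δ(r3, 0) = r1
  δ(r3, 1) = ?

From the language and accept set, identify what each state tracks — r0: no input read; r1: started with 1, last symbol 0; r2: started with 0 (dead); r3: started with 1, last symbol 1.
Each missing δ(q, a) is the state matching the new tracked value after reading a.
δ(r0, 1) = r3; δ(r3, 1) = r3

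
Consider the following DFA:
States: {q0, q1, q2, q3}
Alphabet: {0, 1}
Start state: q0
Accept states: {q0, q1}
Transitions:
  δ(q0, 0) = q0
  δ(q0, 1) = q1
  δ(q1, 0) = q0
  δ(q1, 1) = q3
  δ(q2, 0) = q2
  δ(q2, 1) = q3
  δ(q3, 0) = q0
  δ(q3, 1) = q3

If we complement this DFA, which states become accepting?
Complement accept states = All states \ Original accept states
= {q0, q1, q2, q3} \ {q0, q1}
{q2, q3}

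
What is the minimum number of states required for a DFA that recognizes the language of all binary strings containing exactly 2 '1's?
By Myhill–Nerode, count the distinguishable equivalence classes: 4 classes — having seen 0, 1, 2, or >2 copies of '1'; the count-2 class is the only accepting one and >2 is dead.
4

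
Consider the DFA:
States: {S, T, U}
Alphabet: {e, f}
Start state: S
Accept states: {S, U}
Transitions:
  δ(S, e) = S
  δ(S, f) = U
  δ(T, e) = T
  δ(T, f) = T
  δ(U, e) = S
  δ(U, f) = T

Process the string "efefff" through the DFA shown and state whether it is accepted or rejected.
Processing string "efefff":
  S --e--> S
  S --f--> U
  U --e--> S
  S --f--> U
  U --f--> T
  T --f--> T
Final state: T
Accept states: {S, U}
No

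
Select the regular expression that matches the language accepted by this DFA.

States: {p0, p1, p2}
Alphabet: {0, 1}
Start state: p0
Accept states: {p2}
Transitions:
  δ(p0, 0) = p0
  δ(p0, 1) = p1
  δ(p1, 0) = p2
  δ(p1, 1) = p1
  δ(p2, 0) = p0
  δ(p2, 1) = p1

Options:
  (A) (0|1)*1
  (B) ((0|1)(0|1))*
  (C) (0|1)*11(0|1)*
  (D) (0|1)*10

Check each option against the DFA on short strings; one disagreement eliminates an option:
  (A) (0|1)*1: on '1' the DFA goes p0 → p1 and rejects (p1 ∉ Accept), but the regex matches it → eliminate
  (B) ((0|1)(0|1))*: on ε the DFA stays in p0 and rejects (p0 ∉ Accept), but the regex matches it → eliminate
  (C) (0|1)*11(0|1)*: on '10' the DFA goes p0 → p1 → p2 and accepts (p2 ∈ Accept), but the regex does not match it → eliminate
  (D) (0|1)*10: agrees with the DFA on every string of length ≤ 6
Only (D) is consistent with the DFA.
(D) (0|1)*10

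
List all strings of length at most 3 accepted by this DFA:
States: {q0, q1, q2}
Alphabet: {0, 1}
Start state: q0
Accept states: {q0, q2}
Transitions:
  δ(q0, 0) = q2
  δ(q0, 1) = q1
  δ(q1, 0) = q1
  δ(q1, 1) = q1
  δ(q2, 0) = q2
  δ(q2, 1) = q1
ε, 0, 00, 000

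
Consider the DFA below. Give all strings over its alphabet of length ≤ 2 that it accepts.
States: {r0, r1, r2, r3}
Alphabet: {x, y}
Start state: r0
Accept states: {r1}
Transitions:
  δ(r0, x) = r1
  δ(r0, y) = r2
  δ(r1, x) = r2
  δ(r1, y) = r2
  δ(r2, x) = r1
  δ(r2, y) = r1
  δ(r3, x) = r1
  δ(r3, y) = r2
x, yx, yy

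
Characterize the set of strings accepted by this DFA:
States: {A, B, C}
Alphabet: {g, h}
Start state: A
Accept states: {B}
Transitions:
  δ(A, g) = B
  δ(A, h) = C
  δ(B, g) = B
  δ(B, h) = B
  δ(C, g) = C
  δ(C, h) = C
Testing a few strings:
  'gg' → accept
  'g' → accept
  'hgh' → reject
  'ggg' → accept
State roles: A=no input read; B=started with g; C=started with h (dead)
All strings over {g,h} starting with g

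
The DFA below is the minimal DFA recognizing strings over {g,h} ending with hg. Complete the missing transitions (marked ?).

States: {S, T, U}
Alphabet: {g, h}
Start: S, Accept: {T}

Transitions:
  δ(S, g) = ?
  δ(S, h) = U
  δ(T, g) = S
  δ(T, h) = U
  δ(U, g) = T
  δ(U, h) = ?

From the language and accept set, identify what each state tracks — S: no suffix match; T: suffix is hg; U: one trailing h.
Each missing δ(q, a) is the state matching the new tracked value after reading a.
δ(S, g) = S; δ(U, h) = U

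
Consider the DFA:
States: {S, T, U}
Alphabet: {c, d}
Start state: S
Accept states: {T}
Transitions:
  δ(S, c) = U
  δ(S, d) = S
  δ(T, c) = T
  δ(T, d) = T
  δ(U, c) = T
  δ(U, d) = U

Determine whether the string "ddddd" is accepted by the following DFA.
Processing string "ddddd":
  S --d--> S
  S --d--> S
  S --d--> S
  S --d--> S
  S --d--> S
Final state: S
Accept states: {T}
No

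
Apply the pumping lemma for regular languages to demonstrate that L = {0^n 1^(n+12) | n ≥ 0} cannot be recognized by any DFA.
Assume L is regular with pumping length p. Idea: pumping the 0-block breaks the fixed offset of 12.
Choose s = 0^p 1^(p+12) ∈ L. By the pumping lemma, s = xyz with |xy| ≤ p, |y| > 0, so y = 0^k with k ≥ 1. Then xy²z = 0^(p+k) 1^(p+12). For this to be in L we would need p+12 = (p+k)+12, i.e. k = 0, contradicting k ≥ 1. So xy²z ∉ L.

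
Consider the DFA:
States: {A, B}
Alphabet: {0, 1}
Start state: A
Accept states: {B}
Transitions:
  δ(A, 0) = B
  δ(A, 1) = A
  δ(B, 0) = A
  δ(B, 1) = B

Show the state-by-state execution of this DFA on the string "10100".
read '1': A → A
  read '0': A → B
  read '1': B → B
  read '0': B → A
  read '0': A → B
A -> A -> B -> B -> A -> B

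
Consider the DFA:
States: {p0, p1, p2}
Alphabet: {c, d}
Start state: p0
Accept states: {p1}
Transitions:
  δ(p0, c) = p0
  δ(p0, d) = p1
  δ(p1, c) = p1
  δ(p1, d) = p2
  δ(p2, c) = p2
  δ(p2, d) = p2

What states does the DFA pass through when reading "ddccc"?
read 'd': p0 → p1
  read 'd': p1 → p2
  read 'c': p2 → p2
  read 'c': p2 → p2
  read 'c': p2 → p2
p0 -> p1 -> p2 -> p2 -> p2 -> p2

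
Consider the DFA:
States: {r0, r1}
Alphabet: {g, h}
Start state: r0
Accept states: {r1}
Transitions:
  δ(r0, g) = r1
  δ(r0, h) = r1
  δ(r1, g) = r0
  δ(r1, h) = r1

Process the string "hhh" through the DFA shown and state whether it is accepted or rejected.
Processing string "hhh":
  r0 --h--> r1
  r1 --h--> r1
  r1 --h--> r1
Final state: r1
Accept states: {r1}
Yes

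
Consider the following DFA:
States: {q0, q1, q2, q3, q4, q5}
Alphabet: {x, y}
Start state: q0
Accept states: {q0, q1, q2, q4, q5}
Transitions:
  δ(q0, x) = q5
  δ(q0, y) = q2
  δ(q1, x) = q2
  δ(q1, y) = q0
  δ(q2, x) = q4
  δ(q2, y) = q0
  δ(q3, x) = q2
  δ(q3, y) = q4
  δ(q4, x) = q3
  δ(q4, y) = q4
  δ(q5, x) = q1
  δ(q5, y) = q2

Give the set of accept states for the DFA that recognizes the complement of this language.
Complement accept states = All states \ Original accept states
= {q0, q1, q2, q3, q4, q5} \ {q0, q1, q2, q4, q5}
{q3}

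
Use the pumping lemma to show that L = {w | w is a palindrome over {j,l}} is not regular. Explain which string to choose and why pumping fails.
Assume L is regular with pumping length p. Idea: pumping the leading j-block breaks the symmetry.
Choose s = j^p l j^p (a palindrome of length 2p+1 ≥ p). By the pumping lemma, s = xyz with |xy| ≤ p, |y| > 0, so y = j^k with k > 0 (xy lies entirely in the first j^p). Then xy²z = j^(p+k) l j^p, which is not a palindrome since p+k ≠ p.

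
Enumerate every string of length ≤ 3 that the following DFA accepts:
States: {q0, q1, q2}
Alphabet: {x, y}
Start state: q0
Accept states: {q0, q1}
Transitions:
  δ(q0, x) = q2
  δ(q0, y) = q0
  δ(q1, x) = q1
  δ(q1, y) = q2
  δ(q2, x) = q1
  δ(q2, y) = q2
ε, y, xx, yy, xxx, xyx, yxx, yyy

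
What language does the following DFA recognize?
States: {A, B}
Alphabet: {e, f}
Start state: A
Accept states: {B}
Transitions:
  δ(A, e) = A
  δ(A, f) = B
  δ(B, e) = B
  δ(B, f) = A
Testing a few strings:
  'ef' → accept
  'fff' → accept
  'f' → accept
  'ee' → reject
State roles: A=even number of f's so far; B=odd number of f's so far
All strings over {e,f} with an odd number of f's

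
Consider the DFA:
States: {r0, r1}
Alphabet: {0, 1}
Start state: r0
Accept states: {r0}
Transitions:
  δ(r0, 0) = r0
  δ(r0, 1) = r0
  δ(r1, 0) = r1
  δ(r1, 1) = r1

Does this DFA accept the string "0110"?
Processing string "0110":
  r0 --0--> r0
  r0 --1--> r0
  r0 --1--> r0
  r0 --0--> r0
Final state: r0
Accept states: {r0}
Yes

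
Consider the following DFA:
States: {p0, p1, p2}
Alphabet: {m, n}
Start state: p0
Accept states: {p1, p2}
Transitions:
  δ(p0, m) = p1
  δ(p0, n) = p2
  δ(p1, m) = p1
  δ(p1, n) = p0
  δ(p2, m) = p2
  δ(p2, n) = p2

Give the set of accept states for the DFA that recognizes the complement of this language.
Complement accept states = All states \ Original accept states
= {p0, p1, p2} \ {p1, p2}
{p0}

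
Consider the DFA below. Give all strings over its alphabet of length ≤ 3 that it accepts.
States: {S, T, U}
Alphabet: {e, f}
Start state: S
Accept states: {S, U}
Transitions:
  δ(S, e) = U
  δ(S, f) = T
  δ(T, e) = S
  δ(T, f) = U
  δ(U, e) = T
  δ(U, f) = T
ε, e, fe, ff, eee, eef, efe, eff, fee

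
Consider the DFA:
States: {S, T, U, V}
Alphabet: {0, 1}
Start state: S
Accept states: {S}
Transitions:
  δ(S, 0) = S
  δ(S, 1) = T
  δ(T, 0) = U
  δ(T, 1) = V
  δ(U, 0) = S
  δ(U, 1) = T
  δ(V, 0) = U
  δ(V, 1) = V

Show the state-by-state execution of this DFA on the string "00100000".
read '0': S → S
  read '0': S → S
  read '1': S → T
  read '0': T → U
  read '0': U → S
  read '0': S → S
  read '0': S → S
  read '0': S → S
S -> S -> S -> T -> U -> S -> S -> S -> S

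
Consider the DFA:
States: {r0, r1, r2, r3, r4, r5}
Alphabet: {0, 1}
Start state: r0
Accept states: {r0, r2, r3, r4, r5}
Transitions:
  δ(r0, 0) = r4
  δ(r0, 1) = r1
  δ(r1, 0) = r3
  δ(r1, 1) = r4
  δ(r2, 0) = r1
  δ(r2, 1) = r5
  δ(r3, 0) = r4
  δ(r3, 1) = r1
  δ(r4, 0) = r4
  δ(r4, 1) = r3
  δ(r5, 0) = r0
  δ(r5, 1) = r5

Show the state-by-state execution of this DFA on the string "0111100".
read '0': r0 → r4
  read '1': r4 → r3
  read '1': r3 → r1
  read '1': r1 → r4
  read '1': r4 → r3
  read '0': r3 → r4
  read '0': r4 → r4
r0 -> r4 -> r3 -> r1 -> r4 -> r3 -> r4 -> r4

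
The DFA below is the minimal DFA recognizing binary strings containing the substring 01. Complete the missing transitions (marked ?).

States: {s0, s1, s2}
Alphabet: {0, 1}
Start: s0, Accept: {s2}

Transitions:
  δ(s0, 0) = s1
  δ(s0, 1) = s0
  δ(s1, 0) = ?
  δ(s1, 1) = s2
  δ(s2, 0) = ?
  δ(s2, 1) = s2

From the language and accept set, identify what each state tracks — s0: no 0 seen yet; s1: seen a 0, waiting for 1; s2: substring 01 seen.
Each missing δ(q, a) is the state matching the new tracked value after reading a.
δ(s1, 0) = s1; δ(s2, 0) = s2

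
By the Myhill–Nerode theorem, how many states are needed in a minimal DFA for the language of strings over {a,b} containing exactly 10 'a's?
By Myhill–Nerode, count the distinguishable equivalence classes: 12 classes — having seen 0, 1, …, 10, or >10 copies of 'a'; the count-10 class is the only accepting one and >10 is dead.
12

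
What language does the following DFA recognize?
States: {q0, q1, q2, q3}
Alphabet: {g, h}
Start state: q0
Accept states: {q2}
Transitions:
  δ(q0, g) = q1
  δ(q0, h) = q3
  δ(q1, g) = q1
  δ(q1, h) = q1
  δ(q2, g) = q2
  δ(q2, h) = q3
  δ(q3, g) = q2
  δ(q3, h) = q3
Testing a few strings:
  'gghh' → reject
  'ghg' → reject
  'hhh' → reject
  'hghg' → accept
State roles: q0=no input read; q1=started with g (dead); q2=started with h, last symbol g; q3=started with h, last symbol h
All strings over {g,h} that start with h and end with g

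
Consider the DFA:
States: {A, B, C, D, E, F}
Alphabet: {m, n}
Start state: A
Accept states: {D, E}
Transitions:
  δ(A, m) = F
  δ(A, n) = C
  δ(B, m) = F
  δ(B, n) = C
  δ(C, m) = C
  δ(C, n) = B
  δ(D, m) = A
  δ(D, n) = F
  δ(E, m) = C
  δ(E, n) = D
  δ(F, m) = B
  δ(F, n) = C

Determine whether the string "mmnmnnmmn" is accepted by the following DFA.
Processing string "mmnmnnmmn":
  A --m--> F
  F --m--> B
  B --n--> C
  C --m--> C
  C --n--> B
  B --n--> C
  C --m--> C
  C --m--> C
  C --n--> B
Final state: B
Accept states: {D, E}
No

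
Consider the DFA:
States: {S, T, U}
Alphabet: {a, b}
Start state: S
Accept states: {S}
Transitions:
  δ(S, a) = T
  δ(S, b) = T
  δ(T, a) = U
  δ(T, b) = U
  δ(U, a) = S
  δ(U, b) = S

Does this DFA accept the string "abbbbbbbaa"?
Processing string "abbbbbbbaa":
  S --a--> T
  T --b--> U
  U --b--> S
  S --b--> T
  T --b--> U
  U --b--> S
  S --b--> T
  T --b--> U
  U --a--> S
  S --a--> T
Final state: T
Accept states: {S}
No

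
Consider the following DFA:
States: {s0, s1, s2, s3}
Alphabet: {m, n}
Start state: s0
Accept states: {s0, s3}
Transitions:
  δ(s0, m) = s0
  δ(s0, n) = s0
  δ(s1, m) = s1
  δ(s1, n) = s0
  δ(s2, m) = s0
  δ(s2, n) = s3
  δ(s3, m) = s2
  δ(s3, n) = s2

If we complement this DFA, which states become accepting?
Complement accept states = All states \ Original accept states
= {s0, s1, s2, s3} \ {s0, s3}
{s1, s2}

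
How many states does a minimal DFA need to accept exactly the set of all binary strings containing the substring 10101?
By Myhill–Nerode, count the distinguishable equivalence classes: 6 classes — one per longest suffix of the input that is a prefix of '10101' (lengths 0 through 4), plus an absorbing 'already seen 10101' class.
6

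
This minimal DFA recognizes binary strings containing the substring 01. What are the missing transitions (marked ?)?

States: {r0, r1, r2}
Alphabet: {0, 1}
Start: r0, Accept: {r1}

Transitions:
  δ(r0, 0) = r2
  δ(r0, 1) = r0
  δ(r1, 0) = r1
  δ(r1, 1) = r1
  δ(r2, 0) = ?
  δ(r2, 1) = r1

From the language and accept set, identify what each state tracks — r0: no 0 seen yet; r1: substring 01 seen; r2: seen a 0, waiting for 1.
Each missing δ(q, a) is the state matching the new tracked value after reading a.
δ(r2, 0) = r2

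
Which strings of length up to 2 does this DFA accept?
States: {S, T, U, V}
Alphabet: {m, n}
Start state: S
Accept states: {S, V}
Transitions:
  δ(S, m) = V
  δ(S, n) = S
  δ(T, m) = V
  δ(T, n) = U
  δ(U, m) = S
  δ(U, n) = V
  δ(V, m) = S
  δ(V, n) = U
ε, m, n, mm, nm, nn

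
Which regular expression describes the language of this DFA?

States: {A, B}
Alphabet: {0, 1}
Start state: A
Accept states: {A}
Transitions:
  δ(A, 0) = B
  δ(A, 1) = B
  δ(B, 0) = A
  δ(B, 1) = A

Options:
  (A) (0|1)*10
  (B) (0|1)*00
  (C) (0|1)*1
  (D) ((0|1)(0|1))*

Check each option against the DFA on short strings; one disagreement eliminates an option:
  (A) (0|1)*10: on ε the DFA stays in A and accepts (A ∈ Accept), but the regex does not match it → eliminate
  (B) (0|1)*00: on ε the DFA stays in A and accepts (A ∈ Accept), but the regex does not match it → eliminate
  (C) (0|1)*1: on ε the DFA stays in A and accepts (A ∈ Accept), but the regex does not match it → eliminate
  (D) ((0|1)(0|1))*: agrees with the DFA on every string of length ≤ 6
Only (D) is consistent with the DFA.
(D) ((0|1)(0|1))*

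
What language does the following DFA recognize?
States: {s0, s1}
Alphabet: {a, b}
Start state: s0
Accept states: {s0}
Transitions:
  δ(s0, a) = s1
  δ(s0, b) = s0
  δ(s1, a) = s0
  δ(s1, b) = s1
Testing a few strings:
  'bbb' → accept
  'b' → accept
  'ba' → reject
  'ab' → reject
State roles: s0=even number of a's so far; s1=odd number of a's so far
All strings over {a,b} with an even number of a's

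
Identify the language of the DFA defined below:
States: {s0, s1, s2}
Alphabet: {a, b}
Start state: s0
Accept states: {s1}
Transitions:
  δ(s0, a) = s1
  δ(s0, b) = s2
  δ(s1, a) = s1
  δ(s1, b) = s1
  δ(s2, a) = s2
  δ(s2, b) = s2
Testing a few strings:
  'aaa' → accept
  'a' → accept
  'b' → reject
  'aab' → accept
State roles: s0=no input read; s1=started with a; s2=started with b (dead)
All strings over {a,b} starting with a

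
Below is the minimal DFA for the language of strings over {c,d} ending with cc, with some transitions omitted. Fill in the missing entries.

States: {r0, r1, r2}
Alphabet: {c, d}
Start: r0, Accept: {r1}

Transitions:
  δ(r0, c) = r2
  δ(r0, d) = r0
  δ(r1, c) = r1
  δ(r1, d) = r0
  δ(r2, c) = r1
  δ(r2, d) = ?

From the language and accept set, identify what each state tracks — r0: last symbol not c; r1: two trailing c's; r2: one trailing c.
Each missing δ(q, a) is the state matching the new tracked value after reading a.
δ(r2, d) = r0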